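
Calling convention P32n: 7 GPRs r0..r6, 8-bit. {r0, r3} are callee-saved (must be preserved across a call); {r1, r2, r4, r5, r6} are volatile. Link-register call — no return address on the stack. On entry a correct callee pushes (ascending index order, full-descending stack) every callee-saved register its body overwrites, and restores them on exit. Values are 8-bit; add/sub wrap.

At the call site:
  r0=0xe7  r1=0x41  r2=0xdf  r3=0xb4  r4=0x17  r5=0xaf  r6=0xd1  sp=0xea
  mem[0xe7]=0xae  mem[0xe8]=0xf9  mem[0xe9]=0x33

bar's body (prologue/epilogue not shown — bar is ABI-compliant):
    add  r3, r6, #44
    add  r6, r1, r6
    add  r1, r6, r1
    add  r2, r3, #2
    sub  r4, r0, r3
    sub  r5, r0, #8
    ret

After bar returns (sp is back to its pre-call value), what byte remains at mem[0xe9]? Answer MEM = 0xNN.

MEM = 0xb4

prologue: push r3 -> mem[0xe9]=0xb4, sp=0xe9
body[0] add  r3, r6, #44 -> r3=0xfd
body[1] add  r6, r1, r6 -> r6=0x12
body[2] add  r1, r6, r1 -> r1=0x53
body[3] add  r2, r3, #2 -> r2=0xff
body[4] sub  r4, r0, r3 -> r4=0xea
body[5] sub  r5, r0, #8 -> r5=0xdf
epilogue: pop r3=0xb4, sp=0xea
prologue pushed ['r3'] at ['0xe9']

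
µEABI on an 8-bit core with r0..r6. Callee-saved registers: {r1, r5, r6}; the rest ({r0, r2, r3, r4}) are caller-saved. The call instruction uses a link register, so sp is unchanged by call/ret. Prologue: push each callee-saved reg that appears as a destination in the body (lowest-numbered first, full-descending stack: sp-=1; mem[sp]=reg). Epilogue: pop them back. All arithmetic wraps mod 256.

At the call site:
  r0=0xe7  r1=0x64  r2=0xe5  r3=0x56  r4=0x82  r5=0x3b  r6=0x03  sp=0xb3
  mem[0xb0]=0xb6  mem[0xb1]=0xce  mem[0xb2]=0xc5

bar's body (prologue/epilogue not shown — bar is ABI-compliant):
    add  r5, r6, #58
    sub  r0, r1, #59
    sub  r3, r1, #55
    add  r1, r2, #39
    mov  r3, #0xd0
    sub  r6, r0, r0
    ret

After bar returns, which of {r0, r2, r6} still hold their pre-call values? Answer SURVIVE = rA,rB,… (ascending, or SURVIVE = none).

prologue: push r1 -> mem[0xb2]=0x64, sp=0xb2
prologue: push r5 -> mem[0xb1]=0x3b, sp=0xb1
prologue: push r6 -> mem[0xb0]=0x03, sp=0xb0
body[0] add  r5, r6, #58 -> r5=0x3d
body[1] sub  r0, r1, #59 -> r0=0x29
body[2] sub  r3, r1, #55 -> r3=0x2d
body[3] add  r1, r2, #39 -> r1=0x0c
body[4] mov  r3, #0xd0 -> r3=0xd0
body[5] sub  r6, r0, r0 -> r6=0x00
epilogue: pop r6=0x03, sp=0xb1
epilogue: pop r5=0x3b, sp=0xb2
epilogue: pop r1=0x64, sp=0xb3
r0: caller-saved, written=True
r2: caller-saved, written=False
r6: callee-saved, written=True

SURVIVE = r2,r6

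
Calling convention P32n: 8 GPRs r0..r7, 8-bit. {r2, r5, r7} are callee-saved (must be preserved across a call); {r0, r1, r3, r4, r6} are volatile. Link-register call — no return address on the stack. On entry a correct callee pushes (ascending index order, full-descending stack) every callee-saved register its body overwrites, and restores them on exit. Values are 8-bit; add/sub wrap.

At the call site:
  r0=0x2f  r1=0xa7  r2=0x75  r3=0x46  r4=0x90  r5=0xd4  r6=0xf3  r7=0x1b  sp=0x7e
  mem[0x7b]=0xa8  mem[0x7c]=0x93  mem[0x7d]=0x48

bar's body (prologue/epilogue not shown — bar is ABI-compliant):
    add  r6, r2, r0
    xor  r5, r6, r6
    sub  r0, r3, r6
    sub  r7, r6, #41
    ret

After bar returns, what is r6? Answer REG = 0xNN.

prologue: push r5 → mem[0x7d]=0xd4, sp=0x7d
prologue: push r7 → mem[0x7c]=0x1b, sp=0x7c
body[0] add  r6, r2, r0 → r6=0xa4
body[1] xor  r5, r6, r6 → r5=0x00
body[2] sub  r0, r3, r6 → r0=0xa2
body[3] sub  r7, r6, #41 → r7=0x7b
epilogue: pop r7=0x1b, sp=0x7d
epilogue: pop r5=0xd4, sp=0x7e
r6 is caller-saved → body value

REG = 0xa4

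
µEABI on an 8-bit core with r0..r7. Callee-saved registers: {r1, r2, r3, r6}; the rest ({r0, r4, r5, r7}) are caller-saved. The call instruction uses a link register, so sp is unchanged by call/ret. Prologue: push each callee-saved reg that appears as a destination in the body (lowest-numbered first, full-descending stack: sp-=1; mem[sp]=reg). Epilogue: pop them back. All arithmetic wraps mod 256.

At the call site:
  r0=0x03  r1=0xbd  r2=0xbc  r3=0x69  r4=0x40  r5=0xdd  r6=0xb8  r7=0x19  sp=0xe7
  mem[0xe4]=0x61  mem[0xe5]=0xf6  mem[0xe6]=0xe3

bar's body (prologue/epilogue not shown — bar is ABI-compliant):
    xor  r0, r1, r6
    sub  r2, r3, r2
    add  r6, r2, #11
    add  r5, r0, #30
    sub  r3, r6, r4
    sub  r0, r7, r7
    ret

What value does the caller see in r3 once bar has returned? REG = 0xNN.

REG = 0x69

prologue: push r2 -> mem[0xe6]=0xbc, sp=0xe6
prologue: push r3 -> mem[0xe5]=0x69, sp=0xe5
prologue: push r6 -> mem[0xe4]=0xb8, sp=0xe4
body[0] xor  r0, r1, r6 -> r0=0x05
body[1] sub  r2, r3, r2 -> r2=0xad
body[2] add  r6, r2, #11 -> r6=0xb8
body[3] add  r5, r0, #30 -> r5=0x23
body[4] sub  r3, r6, r4 -> r3=0x78
body[5] sub  r0, r7, r7 -> r0=0x00
epilogue: pop r6=0xb8, sp=0xe5
epilogue: pop r3=0x69, sp=0xe6
epilogue: pop r2=0xbc, sp=0xe7
r3 is callee-saved -> restored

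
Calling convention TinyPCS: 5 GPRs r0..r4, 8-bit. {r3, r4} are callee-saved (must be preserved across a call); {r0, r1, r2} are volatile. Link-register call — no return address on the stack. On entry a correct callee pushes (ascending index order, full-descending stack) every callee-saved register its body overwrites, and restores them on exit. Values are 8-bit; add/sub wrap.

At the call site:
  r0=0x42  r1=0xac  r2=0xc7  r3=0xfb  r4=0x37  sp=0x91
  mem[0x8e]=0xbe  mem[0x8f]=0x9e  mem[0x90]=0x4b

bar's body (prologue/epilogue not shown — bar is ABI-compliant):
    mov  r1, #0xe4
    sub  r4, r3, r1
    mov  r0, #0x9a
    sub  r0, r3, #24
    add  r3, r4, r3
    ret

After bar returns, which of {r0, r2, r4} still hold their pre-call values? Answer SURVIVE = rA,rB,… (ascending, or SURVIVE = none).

prologue: push r3 → mem[0x90]=0xfb, sp=0x90
prologue: push r4 → mem[0x8f]=0x37, sp=0x8f
body[0] mov  r1, #0xe4 → r1=0xe4
body[1] sub  r4, r3, r1 → r4=0x17
body[2] mov  r0, #0x9a → r0=0x9a
body[3] sub  r0, r3, #24 → r0=0xe3
body[4] add  r3, r4, r3 → r3=0x12
epilogue: pop r4=0x37, sp=0x90
epilogue: pop r3=0xfb, sp=0x91
r0: caller-saved, written=True
r2: caller-saved, written=False
r4: callee-saved, written=True

SURVIVE = r2,r4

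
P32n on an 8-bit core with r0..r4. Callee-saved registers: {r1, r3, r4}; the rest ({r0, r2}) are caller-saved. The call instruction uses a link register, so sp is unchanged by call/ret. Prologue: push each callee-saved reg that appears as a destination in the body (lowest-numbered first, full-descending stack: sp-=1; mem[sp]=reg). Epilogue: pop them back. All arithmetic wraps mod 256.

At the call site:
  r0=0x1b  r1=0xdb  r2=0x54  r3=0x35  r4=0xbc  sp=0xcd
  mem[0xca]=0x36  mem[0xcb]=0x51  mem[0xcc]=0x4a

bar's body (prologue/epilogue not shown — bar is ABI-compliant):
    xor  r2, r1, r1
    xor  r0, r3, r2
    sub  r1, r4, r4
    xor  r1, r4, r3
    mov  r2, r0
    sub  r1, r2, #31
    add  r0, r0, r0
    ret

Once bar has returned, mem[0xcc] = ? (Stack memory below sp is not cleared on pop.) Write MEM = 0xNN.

MEM = 0xdb

prologue: push r1 → mem[0xcc]=0xdb, sp=0xcc
body[0] xor  r2, r1, r1 → r2=0x00
body[1] xor  r0, r3, r2 → r0=0x35
body[2] sub  r1, r4, r4 → r1=0x00
body[3] xor  r1, r4, r3 → r1=0x89
body[4] mov  r2, r0 → r2=0x35
body[5] sub  r1, r2, #31 → r1=0x16
body[6] add  r0, r0, r0 → r0=0x6a
epilogue: pop r1=0xdb, sp=0xcd
prologue pushed ['r1'] at ['0xcc']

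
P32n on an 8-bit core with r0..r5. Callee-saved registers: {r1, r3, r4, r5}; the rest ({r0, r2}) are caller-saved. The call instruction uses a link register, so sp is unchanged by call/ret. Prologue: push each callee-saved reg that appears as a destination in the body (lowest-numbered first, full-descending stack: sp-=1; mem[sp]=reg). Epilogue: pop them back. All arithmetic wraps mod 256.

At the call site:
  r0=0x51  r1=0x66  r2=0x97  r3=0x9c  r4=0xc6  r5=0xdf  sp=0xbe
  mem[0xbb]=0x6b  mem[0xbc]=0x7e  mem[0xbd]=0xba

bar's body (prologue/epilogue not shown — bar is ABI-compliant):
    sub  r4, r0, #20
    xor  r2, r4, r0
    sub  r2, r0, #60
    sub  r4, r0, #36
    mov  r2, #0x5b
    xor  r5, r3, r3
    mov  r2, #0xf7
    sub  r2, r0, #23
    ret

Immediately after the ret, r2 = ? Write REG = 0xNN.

prologue: push r4 -> mem[0xbd]=0xc6, sp=0xbd
prologue: push r5 -> mem[0xbc]=0xdf, sp=0xbc
body[0] sub  r4, r0, #20 -> r4=0x3d
body[1] xor  r2, r4, r0 -> r2=0x6c
body[2] sub  r2, r0, #60 -> r2=0x15
body[3] sub  r4, r0, #36 -> r4=0x2d
body[4] mov  r2, #0x5b -> r2=0x5b
body[5] xor  r5, r3, r3 -> r5=0x00
body[6] mov  r2, #0xf7 -> r2=0xf7
body[7] sub  r2, r0, #23 -> r2=0x3a
epilogue: pop r5=0xdf, sp=0xbd
epilogue: pop r4=0xc6, sp=0xbe
r2 is caller-saved -> body value

REG = 0x3a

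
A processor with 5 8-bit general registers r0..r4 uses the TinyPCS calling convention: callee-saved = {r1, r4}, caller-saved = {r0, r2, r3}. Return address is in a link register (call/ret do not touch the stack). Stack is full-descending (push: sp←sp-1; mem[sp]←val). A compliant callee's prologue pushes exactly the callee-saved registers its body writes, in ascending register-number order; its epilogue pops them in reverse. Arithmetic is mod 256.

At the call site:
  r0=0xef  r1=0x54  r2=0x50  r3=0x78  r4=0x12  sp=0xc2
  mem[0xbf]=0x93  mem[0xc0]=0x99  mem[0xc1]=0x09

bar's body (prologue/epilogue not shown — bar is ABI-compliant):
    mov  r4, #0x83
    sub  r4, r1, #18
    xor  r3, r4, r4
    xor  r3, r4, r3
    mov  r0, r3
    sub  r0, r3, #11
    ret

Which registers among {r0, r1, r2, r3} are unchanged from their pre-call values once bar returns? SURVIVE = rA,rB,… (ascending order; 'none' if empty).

prologue: push r4 → mem[0xc1]=0x12, sp=0xc1
body[0] mov  r4, #0x83 → r4=0x83
body[1] sub  r4, r1, #18 → r4=0x42
body[2] xor  r3, r4, r4 → r3=0x00
body[3] xor  r3, r4, r3 → r3=0x42
body[4] mov  r0, r3 → r0=0x42
body[5] sub  r0, r3, #11 → r0=0x37
epilogue: pop r4=0x12, sp=0xc2
r0: caller-saved, written=True
r1: callee-saved, written=False
r2: caller-saved, written=False
r3: caller-saved, written=True

SURVIVE = r1,r2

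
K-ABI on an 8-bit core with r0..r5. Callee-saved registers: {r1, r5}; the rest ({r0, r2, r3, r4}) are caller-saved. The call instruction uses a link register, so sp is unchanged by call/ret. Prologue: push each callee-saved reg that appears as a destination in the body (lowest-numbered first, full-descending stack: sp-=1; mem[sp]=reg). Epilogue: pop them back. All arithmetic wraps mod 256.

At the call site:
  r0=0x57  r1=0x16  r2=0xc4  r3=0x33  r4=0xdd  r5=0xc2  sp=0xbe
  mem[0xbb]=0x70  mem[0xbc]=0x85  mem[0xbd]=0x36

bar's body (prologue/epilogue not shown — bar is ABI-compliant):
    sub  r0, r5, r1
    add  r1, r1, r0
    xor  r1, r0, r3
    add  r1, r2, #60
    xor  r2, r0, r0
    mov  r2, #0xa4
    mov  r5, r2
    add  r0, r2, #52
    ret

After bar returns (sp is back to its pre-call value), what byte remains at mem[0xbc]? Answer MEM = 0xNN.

prologue: push r1 → mem[0xbd]=0x16, sp=0xbd
prologue: push r5 → mem[0xbc]=0xc2, sp=0xbc
body[0] sub  r0, r5, r1 → r0=0xac
body[1] add  r1, r1, r0 → r1=0xc2
body[2] xor  r1, r0, r3 → r1=0x9f
body[3] add  r1, r2, #60 → r1=0x00
body[4] xor  r2, r0, r0 → r2=0x00
body[5] mov  r2, #0xa4 → r2=0xa4
body[6] mov  r5, r2 → r5=0xa4
body[7] add  r0, r2, #52 → r0=0xd8
epilogue: pop r5=0xc2, sp=0xbd
epilogue: pop r1=0x16, sp=0xbe
prologue pushed ['r1', 'r5'] at ['0xbd', '0xbc']

MEM = 0xc2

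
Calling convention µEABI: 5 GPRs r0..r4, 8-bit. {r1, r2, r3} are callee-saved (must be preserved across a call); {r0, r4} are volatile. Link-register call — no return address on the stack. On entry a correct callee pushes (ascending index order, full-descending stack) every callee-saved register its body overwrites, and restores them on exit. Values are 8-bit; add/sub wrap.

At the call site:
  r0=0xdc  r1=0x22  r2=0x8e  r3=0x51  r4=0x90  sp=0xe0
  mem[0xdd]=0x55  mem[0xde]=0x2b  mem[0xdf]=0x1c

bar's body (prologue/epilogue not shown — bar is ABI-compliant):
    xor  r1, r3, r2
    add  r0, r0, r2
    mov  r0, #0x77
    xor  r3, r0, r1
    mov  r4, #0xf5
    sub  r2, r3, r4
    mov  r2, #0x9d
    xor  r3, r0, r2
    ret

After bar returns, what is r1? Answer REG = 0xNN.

REG = 0x22

prologue: push r1 → mem[0xdf]=0x22, sp=0xdf
prologue: push r2 → mem[0xde]=0x8e, sp=0xde
prologue: push r3 → mem[0xdd]=0x51, sp=0xdd
body[0] xor  r1, r3, r2 → r1=0xdf
body[1] add  r0, r0, r2 → r0=0x6a
body[2] mov  r0, #0x77 → r0=0x77
body[3] xor  r3, r0, r1 → r3=0xa8
body[4] mov  r4, #0xf5 → r4=0xf5
body[5] sub  r2, r3, r4 → r2=0xb3
body[6] mov  r2, #0x9d → r2=0x9d
body[7] xor  r3, r0, r2 → r3=0xea
epilogue: pop r3=0x51, sp=0xde
epilogue: pop r2=0x8e, sp=0xdf
epilogue: pop r1=0x22, sp=0xe0
r1 is callee-saved → restored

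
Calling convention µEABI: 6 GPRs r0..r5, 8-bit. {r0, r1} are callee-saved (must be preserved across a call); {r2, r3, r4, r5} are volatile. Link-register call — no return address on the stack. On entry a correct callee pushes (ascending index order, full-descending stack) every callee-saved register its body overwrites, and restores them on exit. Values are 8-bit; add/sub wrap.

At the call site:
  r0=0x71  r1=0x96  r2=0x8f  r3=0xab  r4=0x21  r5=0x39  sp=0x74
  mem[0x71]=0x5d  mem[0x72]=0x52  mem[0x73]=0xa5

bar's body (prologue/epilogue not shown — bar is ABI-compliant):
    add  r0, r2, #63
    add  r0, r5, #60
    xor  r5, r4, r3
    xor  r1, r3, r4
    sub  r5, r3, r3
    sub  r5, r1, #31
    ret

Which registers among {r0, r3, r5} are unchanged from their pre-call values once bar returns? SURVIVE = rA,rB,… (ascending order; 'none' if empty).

prologue: push r0 -> mem[0x73]=0x71, sp=0x73
prologue: push r1 -> mem[0x72]=0x96, sp=0x72
body[0] add  r0, r2, #63 -> r0=0xce
body[1] add  r0, r5, #60 -> r0=0x75
body[2] xor  r5, r4, r3 -> r5=0x8a
body[3] xor  r1, r3, r4 -> r1=0x8a
body[4] sub  r5, r3, r3 -> r5=0x00
body[5] sub  r5, r1, #31 -> r5=0x6b
epilogue: pop r1=0x96, sp=0x73
epilogue: pop r0=0x71, sp=0x74
r0: callee-saved, written=True
r3: caller-saved, written=False
r5: caller-saved, written=True

SURVIVE = r0,r3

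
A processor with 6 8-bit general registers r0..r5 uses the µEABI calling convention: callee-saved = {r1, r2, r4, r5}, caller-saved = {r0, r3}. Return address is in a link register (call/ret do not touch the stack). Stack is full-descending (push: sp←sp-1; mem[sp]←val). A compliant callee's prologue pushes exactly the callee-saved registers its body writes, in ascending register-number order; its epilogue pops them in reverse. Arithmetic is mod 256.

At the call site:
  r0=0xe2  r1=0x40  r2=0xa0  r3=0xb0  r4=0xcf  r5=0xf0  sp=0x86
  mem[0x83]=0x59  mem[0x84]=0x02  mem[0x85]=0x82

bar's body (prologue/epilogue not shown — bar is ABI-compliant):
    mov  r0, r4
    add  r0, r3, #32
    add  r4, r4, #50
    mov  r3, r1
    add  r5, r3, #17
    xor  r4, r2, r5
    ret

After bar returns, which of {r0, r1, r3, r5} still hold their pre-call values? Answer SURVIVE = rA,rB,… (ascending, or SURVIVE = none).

SURVIVE = r1,r5

prologue: push r4 -> mem[0x85]=0xcf, sp=0x85
prologue: push r5 -> mem[0x84]=0xf0, sp=0x84
body[0] mov  r0, r4 -> r0=0xcf
body[1] add  r0, r3, #32 -> r0=0xd0
body[2] add  r4, r4, #50 -> r4=0x01
body[3] mov  r3, r1 -> r3=0x40
body[4] add  r5, r3, #17 -> r5=0x51
body[5] xor  r4, r2, r5 -> r4=0xf1
epilogue: pop r5=0xf0, sp=0x85
epilogue: pop r4=0xcf, sp=0x86
r0: caller-saved, written=True
r1: callee-saved, written=False
r3: caller-saved, written=True
r5: callee-saved, written=True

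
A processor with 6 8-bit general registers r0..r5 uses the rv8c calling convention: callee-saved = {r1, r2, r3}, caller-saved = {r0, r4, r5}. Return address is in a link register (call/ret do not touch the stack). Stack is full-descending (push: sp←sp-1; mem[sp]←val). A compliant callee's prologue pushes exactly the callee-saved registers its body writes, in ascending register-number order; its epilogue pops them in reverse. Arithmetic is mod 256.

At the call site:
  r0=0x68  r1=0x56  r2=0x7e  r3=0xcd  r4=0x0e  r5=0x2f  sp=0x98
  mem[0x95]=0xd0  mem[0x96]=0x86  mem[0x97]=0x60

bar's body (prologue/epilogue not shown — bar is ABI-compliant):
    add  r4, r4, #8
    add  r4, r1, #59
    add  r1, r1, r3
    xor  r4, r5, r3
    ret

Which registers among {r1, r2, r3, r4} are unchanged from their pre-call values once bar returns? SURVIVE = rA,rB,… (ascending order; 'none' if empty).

prologue: push r1 -> mem[0x97]=0x56, sp=0x97
body[0] add  r4, r4, #8 -> r4=0x16
body[1] add  r4, r1, #59 -> r4=0x91
body[2] add  r1, r1, r3 -> r1=0x23
body[3] xor  r4, r5, r3 -> r4=0xe2
epilogue: pop r1=0x56, sp=0x98
r1: callee-saved, written=True
r2: callee-saved, written=False
r3: callee-saved, written=False
r4: caller-saved, written=True

SURVIVE = r1,r2,r3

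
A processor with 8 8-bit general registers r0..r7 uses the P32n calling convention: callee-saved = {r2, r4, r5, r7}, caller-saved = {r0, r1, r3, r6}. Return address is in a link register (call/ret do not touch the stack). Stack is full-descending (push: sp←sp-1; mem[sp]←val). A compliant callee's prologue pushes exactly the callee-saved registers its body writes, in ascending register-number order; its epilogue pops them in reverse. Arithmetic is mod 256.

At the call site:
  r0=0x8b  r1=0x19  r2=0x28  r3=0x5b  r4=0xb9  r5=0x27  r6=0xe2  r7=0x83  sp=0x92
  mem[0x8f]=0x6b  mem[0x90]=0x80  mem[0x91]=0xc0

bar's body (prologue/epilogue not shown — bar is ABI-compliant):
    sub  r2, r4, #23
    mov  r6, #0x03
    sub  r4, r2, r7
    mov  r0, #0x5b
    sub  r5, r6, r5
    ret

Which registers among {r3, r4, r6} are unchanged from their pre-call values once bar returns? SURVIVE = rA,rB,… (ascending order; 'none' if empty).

prologue: push r2 -> mem[0x91]=0x28, sp=0x91
prologue: push r4 -> mem[0x90]=0xb9, sp=0x90
prologue: push r5 -> mem[0x8f]=0x27, sp=0x8f
body[0] sub  r2, r4, #23 -> r2=0xa2
body[1] mov  r6, #0x03 -> r6=0x03
body[2] sub  r4, r2, r7 -> r4=0x1f
body[3] mov  r0, #0x5b -> r0=0x5b
body[4] sub  r5, r6, r5 -> r5=0xdc
epilogue: pop r5=0x27, sp=0x90
epilogue: pop r4=0xb9, sp=0x91
epilogue: pop r2=0x28, sp=0x92
r3: caller-saved, written=False
r4: callee-saved, written=True
r6: caller-saved, written=True

SURVIVE = r3,r4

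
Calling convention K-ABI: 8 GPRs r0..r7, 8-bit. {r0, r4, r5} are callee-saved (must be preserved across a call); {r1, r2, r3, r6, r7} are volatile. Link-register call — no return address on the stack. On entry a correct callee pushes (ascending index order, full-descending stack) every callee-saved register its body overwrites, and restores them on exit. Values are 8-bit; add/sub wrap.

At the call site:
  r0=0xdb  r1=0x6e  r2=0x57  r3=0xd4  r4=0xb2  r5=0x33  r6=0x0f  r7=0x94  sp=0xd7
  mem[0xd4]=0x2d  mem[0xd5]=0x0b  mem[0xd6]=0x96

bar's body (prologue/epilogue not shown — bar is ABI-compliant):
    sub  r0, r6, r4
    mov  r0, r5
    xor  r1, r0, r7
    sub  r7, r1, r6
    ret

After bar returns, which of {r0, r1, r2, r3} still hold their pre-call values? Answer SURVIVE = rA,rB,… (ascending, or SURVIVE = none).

SURVIVE = r0,r2,r3

prologue: push r0 → mem[0xd6]=0xdb, sp=0xd6
body[0] sub  r0, r6, r4 → r0=0x5d
body[1] mov  r0, r5 → r0=0x33
body[2] xor  r1, r0, r7 → r1=0xa7
body[3] sub  r7, r1, r6 → r7=0x98
epilogue: pop r0=0xdb, sp=0xd7
r0: callee-saved, written=True
r1: caller-saved, written=True
r2: caller-saved, written=False
r3: caller-saved, written=False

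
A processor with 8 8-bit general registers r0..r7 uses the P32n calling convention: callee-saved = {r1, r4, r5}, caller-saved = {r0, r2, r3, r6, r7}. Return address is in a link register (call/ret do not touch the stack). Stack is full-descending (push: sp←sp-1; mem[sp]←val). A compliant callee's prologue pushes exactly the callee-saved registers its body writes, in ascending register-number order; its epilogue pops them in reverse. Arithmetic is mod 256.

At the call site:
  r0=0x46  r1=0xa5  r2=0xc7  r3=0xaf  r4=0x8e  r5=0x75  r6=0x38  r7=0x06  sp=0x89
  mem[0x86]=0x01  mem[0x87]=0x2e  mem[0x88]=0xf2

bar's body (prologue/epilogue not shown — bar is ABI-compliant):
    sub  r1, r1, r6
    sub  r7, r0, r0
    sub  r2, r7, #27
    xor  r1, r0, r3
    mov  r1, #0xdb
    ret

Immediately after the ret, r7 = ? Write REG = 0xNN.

prologue: push r1 -> mem[0x88]=0xa5, sp=0x88
body[0] sub  r1, r1, r6 -> r1=0x6d
body[1] sub  r7, r0, r0 -> r7=0x00
body[2] sub  r2, r7, #27 -> r2=0xe5
body[3] xor  r1, r0, r3 -> r1=0xe9
body[4] mov  r1, #0xdb -> r1=0xdb
epilogue: pop r1=0xa5, sp=0x89
r7 is caller-saved -> body value

REG = 0x00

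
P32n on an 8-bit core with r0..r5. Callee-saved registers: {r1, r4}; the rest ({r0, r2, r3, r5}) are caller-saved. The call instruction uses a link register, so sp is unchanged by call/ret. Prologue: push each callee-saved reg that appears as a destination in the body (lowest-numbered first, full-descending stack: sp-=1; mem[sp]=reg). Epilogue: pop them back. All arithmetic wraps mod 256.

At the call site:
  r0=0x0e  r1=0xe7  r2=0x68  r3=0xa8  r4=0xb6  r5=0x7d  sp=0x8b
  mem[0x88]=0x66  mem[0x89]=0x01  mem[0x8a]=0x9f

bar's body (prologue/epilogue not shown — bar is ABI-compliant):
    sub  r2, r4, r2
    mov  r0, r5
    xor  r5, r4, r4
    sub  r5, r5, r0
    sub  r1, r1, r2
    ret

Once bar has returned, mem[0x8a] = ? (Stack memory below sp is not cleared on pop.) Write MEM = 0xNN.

prologue: push r1 -> mem[0x8a]=0xe7, sp=0x8a
body[0] sub  r2, r4, r2 -> r2=0x4e
body[1] mov  r0, r5 -> r0=0x7d
body[2] xor  r5, r4, r4 -> r5=0x00
body[3] sub  r5, r5, r0 -> r5=0x83
body[4] sub  r1, r1, r2 -> r1=0x99
epilogue: pop r1=0xe7, sp=0x8b
prologue pushed ['r1'] at ['0x8a']

MEM = 0xe7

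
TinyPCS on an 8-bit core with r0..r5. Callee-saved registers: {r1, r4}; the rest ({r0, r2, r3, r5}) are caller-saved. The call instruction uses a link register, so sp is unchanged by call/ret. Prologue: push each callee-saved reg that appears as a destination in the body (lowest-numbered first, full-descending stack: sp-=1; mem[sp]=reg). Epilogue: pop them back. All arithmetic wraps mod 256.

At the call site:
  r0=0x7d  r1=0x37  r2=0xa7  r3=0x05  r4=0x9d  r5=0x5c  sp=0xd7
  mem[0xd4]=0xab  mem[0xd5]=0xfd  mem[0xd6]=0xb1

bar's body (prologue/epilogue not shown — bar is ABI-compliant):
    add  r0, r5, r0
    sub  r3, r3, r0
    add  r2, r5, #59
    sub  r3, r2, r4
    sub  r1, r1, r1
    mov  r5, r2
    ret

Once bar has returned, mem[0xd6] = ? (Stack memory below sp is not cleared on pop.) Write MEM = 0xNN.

MEM = 0x37

prologue: push r1 → mem[0xd6]=0x37, sp=0xd6
body[0] add  r0, r5, r0 → r0=0xd9
body[1] sub  r3, r3, r0 → r3=0x2c
body[2] add  r2, r5, #59 → r2=0x97
body[3] sub  r3, r2, r4 → r3=0xfa
body[4] sub  r1, r1, r1 → r1=0x00
body[5] mov  r5, r2 → r5=0x97
epilogue: pop r1=0x37, sp=0xd7
prologue pushed ['r1'] at ['0xd6']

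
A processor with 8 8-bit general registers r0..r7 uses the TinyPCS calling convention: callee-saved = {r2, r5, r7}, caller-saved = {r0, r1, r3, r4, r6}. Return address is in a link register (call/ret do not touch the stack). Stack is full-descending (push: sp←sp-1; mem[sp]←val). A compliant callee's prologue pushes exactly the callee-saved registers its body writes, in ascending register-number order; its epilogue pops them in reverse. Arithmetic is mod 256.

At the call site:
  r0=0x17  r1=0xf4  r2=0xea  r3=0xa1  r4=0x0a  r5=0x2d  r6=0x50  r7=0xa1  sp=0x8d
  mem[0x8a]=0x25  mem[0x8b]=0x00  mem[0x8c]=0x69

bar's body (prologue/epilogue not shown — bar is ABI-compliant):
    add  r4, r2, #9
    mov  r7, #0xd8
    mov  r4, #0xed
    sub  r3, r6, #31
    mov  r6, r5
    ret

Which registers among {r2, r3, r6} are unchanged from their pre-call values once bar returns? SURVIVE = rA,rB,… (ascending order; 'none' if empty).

SURVIVE = r2

prologue: push r7 → mem[0x8c]=0xa1, sp=0x8c
body[0] add  r4, r2, #9 → r4=0xf3
body[1] mov  r7, #0xd8 → r7=0xd8
body[2] mov  r4, #0xed → r4=0xed
body[3] sub  r3, r6, #31 → r3=0x31
body[4] mov  r6, r5 → r6=0x2d
epilogue: pop r7=0xa1, sp=0x8d
r2: callee-saved, written=False
r3: caller-saved, written=True
r6: caller-saved, written=True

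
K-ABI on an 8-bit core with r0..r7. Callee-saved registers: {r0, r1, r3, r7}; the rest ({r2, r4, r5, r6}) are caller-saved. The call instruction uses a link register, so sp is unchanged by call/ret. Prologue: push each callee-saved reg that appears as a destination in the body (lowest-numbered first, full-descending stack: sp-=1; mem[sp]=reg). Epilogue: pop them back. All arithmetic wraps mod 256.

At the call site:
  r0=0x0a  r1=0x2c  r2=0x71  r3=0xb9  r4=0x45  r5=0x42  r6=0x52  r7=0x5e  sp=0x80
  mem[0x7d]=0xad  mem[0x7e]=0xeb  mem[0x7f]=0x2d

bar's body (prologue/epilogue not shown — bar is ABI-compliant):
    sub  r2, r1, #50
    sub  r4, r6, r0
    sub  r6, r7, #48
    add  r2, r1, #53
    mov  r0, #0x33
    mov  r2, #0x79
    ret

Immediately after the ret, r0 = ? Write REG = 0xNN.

REG = 0x0a

prologue: push r0 -> mem[0x7f]=0x0a, sp=0x7f
body[0] sub  r2, r1, #50 -> r2=0xfa
body[1] sub  r4, r6, r0 -> r4=0x48
body[2] sub  r6, r7, #48 -> r6=0x2e
body[3] add  r2, r1, #53 -> r2=0x61
body[4] mov  r0, #0x33 -> r0=0x33
body[5] mov  r2, #0x79 -> r2=0x79
epilogue: pop r0=0x0a, sp=0x80
r0 is callee-saved -> restored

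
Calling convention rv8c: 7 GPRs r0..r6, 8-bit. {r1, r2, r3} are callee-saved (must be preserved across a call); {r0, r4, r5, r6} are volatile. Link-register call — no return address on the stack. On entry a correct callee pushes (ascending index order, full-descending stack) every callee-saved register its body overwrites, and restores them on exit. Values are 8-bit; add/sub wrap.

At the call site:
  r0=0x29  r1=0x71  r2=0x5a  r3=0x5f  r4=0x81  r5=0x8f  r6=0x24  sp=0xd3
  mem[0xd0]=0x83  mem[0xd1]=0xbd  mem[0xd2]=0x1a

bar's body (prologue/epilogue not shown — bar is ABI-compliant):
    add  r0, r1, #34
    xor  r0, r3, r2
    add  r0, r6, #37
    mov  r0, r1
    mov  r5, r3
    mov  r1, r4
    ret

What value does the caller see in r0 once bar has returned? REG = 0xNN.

REG = 0x71

prologue: push r1 -> mem[0xd2]=0x71, sp=0xd2
body[0] add  r0, r1, #34 -> r0=0x93
body[1] xor  r0, r3, r2 -> r0=0x05
body[2] add  r0, r6, #37 -> r0=0x49
body[3] mov  r0, r1 -> r0=0x71
body[4] mov  r5, r3 -> r5=0x5f
body[5] mov  r1, r4 -> r1=0x81
epilogue: pop r1=0x71, sp=0xd3
r0 is caller-saved -> body value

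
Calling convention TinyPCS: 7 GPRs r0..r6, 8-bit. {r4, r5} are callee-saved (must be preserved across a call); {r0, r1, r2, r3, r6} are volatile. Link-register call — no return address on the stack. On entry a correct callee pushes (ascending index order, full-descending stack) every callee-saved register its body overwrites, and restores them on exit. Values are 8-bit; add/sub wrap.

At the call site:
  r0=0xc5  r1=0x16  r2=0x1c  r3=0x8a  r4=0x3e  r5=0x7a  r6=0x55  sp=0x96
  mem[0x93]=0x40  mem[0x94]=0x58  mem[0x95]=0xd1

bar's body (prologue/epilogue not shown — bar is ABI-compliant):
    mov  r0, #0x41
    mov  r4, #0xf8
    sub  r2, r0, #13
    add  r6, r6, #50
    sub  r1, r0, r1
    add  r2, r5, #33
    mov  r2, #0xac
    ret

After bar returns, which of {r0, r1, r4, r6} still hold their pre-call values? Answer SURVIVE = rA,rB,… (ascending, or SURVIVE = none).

prologue: push r4 → mem[0x95]=0x3e, sp=0x95
body[0] mov  r0, #0x41 → r0=0x41
body[1] mov  r4, #0xf8 → r4=0xf8
body[2] sub  r2, r0, #13 → r2=0x34
body[3] add  r6, r6, #50 → r6=0x87
body[4] sub  r1, r0, r1 → r1=0x2b
body[5] add  r2, r5, #33 → r2=0x9b
body[6] mov  r2, #0xac → r2=0xac
epilogue: pop r4=0x3e, sp=0x96
r0: caller-saved, written=True
r1: caller-saved, written=True
r4: callee-saved, written=True
r6: caller-saved, written=True

SURVIVE = r4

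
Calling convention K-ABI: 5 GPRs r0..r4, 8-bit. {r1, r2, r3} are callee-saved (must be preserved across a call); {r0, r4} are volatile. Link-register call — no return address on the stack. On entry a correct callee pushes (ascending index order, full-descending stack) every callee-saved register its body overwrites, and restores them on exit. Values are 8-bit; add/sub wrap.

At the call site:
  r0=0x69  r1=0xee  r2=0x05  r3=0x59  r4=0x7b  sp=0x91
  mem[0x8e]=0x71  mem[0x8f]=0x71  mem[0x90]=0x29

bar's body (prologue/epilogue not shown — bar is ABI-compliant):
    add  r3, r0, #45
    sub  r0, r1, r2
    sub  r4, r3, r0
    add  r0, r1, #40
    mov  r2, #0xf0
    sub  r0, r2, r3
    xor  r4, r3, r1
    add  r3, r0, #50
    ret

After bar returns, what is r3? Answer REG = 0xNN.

REG = 0x59

prologue: push r2 -> mem[0x90]=0x05, sp=0x90
prologue: push r3 -> mem[0x8f]=0x59, sp=0x8f
body[0] add  r3, r0, #45 -> r3=0x96
body[1] sub  r0, r1, r2 -> r0=0xe9
body[2] sub  r4, r3, r0 -> r4=0xad
body[3] add  r0, r1, #40 -> r0=0x16
body[4] mov  r2, #0xf0 -> r2=0xf0
body[5] sub  r0, r2, r3 -> r0=0x5a
body[6] xor  r4, r3, r1 -> r4=0x78
body[7] add  r3, r0, #50 -> r3=0x8c
epilogue: pop r3=0x59, sp=0x90
epilogue: pop r2=0x05, sp=0x91
r3 is callee-saved -> restored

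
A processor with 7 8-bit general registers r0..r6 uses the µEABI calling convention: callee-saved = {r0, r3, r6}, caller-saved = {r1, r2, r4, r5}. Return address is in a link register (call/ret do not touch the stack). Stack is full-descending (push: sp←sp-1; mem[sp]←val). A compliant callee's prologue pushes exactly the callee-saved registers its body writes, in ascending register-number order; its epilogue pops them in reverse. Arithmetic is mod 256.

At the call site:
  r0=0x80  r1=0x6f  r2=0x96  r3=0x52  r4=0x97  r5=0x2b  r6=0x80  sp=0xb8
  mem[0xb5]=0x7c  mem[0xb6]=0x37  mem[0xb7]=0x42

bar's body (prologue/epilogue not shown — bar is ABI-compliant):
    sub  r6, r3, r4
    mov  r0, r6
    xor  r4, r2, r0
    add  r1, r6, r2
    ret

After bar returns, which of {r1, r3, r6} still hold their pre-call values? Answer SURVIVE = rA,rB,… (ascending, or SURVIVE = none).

SURVIVE = r3,r6

prologue: push r0 → mem[0xb7]=0x80, sp=0xb7
prologue: push r6 → mem[0xb6]=0x80, sp=0xb6
body[0] sub  r6, r3, r4 → r6=0xbb
body[1] mov  r0, r6 → r0=0xbb
body[2] xor  r4, r2, r0 → r4=0x2d
body[3] add  r1, r6, r2 → r1=0x51
epilogue: pop r6=0x80, sp=0xb7
epilogue: pop r0=0x80, sp=0xb8
r1: caller-saved, written=True
r3: callee-saved, written=False
r6: callee-saved, written=True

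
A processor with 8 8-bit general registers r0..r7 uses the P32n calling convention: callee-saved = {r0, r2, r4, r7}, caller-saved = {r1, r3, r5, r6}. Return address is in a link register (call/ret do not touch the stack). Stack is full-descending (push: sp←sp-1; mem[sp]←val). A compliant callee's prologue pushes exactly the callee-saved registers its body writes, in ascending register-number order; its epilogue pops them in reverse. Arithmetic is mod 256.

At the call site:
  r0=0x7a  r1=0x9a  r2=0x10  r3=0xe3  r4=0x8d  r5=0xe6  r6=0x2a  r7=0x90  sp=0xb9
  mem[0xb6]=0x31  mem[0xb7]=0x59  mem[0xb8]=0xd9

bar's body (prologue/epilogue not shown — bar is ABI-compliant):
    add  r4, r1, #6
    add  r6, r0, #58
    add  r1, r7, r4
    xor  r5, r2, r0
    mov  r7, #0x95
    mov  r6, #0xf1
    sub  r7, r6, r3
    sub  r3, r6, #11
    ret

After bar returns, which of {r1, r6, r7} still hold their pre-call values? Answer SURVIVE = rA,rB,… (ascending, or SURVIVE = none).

prologue: push r4 → mem[0xb8]=0x8d, sp=0xb8
prologue: push r7 → mem[0xb7]=0x90, sp=0xb7
body[0] add  r4, r1, #6 → r4=0xa0
body[1] add  r6, r0, #58 → r6=0xb4
body[2] add  r1, r7, r4 → r1=0x30
body[3] xor  r5, r2, r0 → r5=0x6a
body[4] mov  r7, #0x95 → r7=0x95
body[5] mov  r6, #0xf1 → r6=0xf1
body[6] sub  r7, r6, r3 → r7=0x0e
body[7] sub  r3, r6, #11 → r3=0xe6
epilogue: pop r7=0x90, sp=0xb8
epilogue: pop r4=0x8d, sp=0xb9
r1: caller-saved, written=True
r6: caller-saved, written=True
r7: callee-saved, written=True

SURVIVE = r7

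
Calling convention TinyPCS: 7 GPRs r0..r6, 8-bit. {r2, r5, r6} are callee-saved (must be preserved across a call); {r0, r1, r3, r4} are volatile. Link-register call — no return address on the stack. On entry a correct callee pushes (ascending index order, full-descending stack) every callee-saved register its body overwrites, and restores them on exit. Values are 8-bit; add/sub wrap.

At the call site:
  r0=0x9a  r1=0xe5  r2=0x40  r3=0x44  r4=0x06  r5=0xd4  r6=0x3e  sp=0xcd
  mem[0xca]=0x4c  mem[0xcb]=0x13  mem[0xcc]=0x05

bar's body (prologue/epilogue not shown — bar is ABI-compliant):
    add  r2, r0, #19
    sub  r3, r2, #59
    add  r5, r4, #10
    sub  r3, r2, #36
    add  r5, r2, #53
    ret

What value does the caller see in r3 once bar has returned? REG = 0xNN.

prologue: push r2 → mem[0xcc]=0x40, sp=0xcc
prologue: push r5 → mem[0xcb]=0xd4, sp=0xcb
body[0] add  r2, r0, #19 → r2=0xad
body[1] sub  r3, r2, #59 → r3=0x72
body[2] add  r5, r4, #10 → r5=0x10
body[3] sub  r3, r2, #36 → r3=0x89
body[4] add  r5, r2, #53 → r5=0xe2
epilogue: pop r5=0xd4, sp=0xcc
epilogue: pop r2=0x40, sp=0xcd
r3 is caller-saved → body value

REG = 0x89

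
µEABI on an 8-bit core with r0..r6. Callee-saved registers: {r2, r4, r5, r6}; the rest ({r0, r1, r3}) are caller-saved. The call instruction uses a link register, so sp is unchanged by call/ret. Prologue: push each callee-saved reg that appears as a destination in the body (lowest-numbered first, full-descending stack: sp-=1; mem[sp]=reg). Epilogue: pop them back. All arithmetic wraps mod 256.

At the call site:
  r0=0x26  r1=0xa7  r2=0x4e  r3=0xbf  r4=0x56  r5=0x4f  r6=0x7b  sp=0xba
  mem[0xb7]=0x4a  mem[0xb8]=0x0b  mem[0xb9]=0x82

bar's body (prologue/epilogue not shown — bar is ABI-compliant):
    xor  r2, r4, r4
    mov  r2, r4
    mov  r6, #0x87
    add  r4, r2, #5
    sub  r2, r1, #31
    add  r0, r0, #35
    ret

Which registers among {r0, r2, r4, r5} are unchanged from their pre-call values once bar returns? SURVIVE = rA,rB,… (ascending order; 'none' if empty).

prologue: push r2 -> mem[0xb9]=0x4e, sp=0xb9
prologue: push r4 -> mem[0xb8]=0x56, sp=0xb8
prologue: push r6 -> mem[0xb7]=0x7b, sp=0xb7
body[0] xor  r2, r4, r4 -> r2=0x00
body[1] mov  r2, r4 -> r2=0x56
body[2] mov  r6, #0x87 -> r6=0x87
body[3] add  r4, r2, #5 -> r4=0x5b
body[4] sub  r2, r1, #31 -> r2=0x88
body[5] add  r0, r0, #35 -> r0=0x49
epilogue: pop r6=0x7b, sp=0xb8
epilogue: pop r4=0x56, sp=0xb9
epilogue: pop r2=0x4e, sp=0xba
r0: caller-saved, written=True
r2: callee-saved, written=True
r4: callee-saved, written=True
r5: callee-saved, written=False

SURVIVE = r2,r4,r5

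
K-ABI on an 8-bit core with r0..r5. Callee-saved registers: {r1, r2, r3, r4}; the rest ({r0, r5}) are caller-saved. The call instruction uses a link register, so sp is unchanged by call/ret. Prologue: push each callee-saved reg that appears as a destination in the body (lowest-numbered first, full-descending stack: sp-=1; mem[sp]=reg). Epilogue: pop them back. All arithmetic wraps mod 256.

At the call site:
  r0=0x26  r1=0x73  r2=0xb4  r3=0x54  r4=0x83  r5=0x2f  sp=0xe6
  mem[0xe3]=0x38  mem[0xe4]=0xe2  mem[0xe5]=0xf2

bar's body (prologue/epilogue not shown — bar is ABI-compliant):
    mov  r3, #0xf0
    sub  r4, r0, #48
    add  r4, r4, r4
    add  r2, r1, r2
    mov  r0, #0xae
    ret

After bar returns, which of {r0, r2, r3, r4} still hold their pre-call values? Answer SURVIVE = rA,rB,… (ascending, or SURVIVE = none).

prologue: push r2 -> mem[0xe5]=0xb4, sp=0xe5
prologue: push r3 -> mem[0xe4]=0x54, sp=0xe4
prologue: push r4 -> mem[0xe3]=0x83, sp=0xe3
body[0] mov  r3, #0xf0 -> r3=0xf0
body[1] sub  r4, r0, #48 -> r4=0xf6
body[2] add  r4, r4, r4 -> r4=0xec
body[3] add  r2, r1, r2 -> r2=0x27
body[4] mov  r0, #0xae -> r0=0xae
epilogue: pop r4=0x83, sp=0xe4
epilogue: pop r3=0x54, sp=0xe5
epilogue: pop r2=0xb4, sp=0xe6
r0: caller-saved, written=True
r2: callee-saved, written=True
r3: callee-saved, written=True
r4: callee-saved, written=True

SURVIVE = r2,r3,r4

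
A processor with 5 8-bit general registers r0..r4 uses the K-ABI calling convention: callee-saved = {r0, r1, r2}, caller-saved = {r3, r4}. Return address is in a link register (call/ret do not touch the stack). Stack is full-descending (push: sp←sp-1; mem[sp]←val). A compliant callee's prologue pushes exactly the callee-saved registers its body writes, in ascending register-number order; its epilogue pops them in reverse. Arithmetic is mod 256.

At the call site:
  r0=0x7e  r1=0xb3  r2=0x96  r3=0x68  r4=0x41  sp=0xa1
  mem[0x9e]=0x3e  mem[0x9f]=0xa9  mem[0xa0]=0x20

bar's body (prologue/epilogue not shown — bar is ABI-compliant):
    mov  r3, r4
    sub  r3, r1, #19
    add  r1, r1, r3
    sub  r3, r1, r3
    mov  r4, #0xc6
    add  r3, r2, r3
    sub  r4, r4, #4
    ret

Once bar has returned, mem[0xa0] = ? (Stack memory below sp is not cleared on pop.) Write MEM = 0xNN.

prologue: push r1 → mem[0xa0]=0xb3, sp=0xa0
body[0] mov  r3, r4 → r3=0x41
body[1] sub  r3, r1, #19 → r3=0xa0
body[2] add  r1, r1, r3 → r1=0x53
body[3] sub  r3, r1, r3 → r3=0xb3
body[4] mov  r4, #0xc6 → r4=0xc6
body[5] add  r3, r2, r3 → r3=0x49
body[6] sub  r4, r4, #4 → r4=0xc2
epilogue: pop r1=0xb3, sp=0xa1
prologue pushed ['r1'] at ['0xa0']

MEM = 0xb3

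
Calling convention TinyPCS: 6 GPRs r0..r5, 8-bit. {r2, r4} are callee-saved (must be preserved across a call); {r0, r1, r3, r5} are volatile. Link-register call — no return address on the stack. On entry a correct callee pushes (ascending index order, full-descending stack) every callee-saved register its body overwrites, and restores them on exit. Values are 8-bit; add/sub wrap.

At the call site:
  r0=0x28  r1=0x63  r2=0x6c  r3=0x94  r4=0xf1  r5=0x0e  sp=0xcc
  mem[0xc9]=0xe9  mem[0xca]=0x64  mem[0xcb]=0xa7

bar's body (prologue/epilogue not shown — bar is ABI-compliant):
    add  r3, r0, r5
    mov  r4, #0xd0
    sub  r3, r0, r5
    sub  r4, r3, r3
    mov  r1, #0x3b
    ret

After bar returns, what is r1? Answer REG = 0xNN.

prologue: push r4 → mem[0xcb]=0xf1, sp=0xcb
body[0] add  r3, r0, r5 → r3=0x36
body[1] mov  r4, #0xd0 → r4=0xd0
body[2] sub  r3, r0, r5 → r3=0x1a
body[3] sub  r4, r3, r3 → r4=0x00
body[4] mov  r1, #0x3b → r1=0x3b
epilogue: pop r4=0xf1, sp=0xcc
r1 is caller-saved → body value

REG = 0x3b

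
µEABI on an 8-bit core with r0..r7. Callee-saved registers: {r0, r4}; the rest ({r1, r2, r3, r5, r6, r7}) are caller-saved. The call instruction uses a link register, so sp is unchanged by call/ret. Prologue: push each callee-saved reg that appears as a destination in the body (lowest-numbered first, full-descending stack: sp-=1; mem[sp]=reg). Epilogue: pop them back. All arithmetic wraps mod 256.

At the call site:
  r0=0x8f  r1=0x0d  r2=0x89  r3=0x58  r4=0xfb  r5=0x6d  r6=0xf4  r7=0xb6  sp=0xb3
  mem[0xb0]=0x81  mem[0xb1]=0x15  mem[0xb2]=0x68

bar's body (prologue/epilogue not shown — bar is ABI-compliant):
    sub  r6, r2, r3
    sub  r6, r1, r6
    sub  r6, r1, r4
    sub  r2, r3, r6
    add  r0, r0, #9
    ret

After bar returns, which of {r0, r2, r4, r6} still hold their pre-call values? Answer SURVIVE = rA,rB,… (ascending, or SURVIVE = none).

SURVIVE = r0,r4

prologue: push r0 -> mem[0xb2]=0x8f, sp=0xb2
body[0] sub  r6, r2, r3 -> r6=0x31
body[1] sub  r6, r1, r6 -> r6=0xdc
body[2] sub  r6, r1, r4 -> r6=0x12
body[3] sub  r2, r3, r6 -> r2=0x46
body[4] add  r0, r0, #9 -> r0=0x98
epilogue: pop r0=0x8f, sp=0xb3
r0: callee-saved, written=True
r2: caller-saved, written=True
r4: callee-saved, written=False
r6: caller-saved, written=True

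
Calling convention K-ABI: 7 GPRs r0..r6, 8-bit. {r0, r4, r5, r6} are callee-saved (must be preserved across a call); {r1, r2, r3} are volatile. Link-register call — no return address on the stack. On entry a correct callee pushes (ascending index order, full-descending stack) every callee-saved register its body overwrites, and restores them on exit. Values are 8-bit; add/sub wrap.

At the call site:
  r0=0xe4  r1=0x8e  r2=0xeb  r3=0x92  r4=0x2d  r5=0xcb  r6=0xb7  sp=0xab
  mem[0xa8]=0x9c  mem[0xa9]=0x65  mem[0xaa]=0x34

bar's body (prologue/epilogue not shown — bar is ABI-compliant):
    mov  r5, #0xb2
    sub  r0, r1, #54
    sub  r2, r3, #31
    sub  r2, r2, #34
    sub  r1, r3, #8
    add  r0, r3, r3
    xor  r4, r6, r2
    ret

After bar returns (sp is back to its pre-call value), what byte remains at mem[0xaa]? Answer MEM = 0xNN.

MEM = 0xe4

prologue: push r0 → mem[0xaa]=0xe4, sp=0xaa
prologue: push r4 → mem[0xa9]=0x2d, sp=0xa9
prologue: push r5 → mem[0xa8]=0xcb, sp=0xa8
body[0] mov  r5, #0xb2 → r5=0xb2
body[1] sub  r0, r1, #54 → r0=0x58
body[2] sub  r2, r3, #31 → r2=0x73
body[3] sub  r2, r2, #34 → r2=0x51
body[4] sub  r1, r3, #8 → r1=0x8a
body[5] add  r0, r3, r3 → r0=0x24
body[6] xor  r4, r6, r2 → r4=0xe6
epilogue: pop r5=0xcb, sp=0xa9
epilogue: pop r4=0x2d, sp=0xaa
epilogue: pop r0=0xe4, sp=0xab
prologue pushed ['r0', 'r4', 'r5'] at ['0xaa', '0xa9', '0xa8']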